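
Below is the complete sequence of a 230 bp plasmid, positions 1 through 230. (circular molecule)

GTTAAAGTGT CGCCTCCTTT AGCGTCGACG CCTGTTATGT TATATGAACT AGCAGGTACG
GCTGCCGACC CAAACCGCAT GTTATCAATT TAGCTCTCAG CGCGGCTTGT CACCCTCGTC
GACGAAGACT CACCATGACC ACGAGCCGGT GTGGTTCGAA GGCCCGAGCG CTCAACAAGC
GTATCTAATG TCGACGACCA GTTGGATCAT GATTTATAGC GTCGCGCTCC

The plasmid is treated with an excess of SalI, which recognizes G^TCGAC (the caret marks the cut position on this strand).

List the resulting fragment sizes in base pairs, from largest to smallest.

94, 72, 64 bp

SalI sites (GTCGAC) start at positions 24, 118, 190.
SalI cuts after the first base of each site, so after positions 24, 118, 190.
Circular molecule, 3 cuts → 3 fragments:
  25–118 → 94 bp
  119–190 → 72 bp
  191–230 then 1–24 → 40 + 24 = 64 bp
Sorted largest to smallest: 94, 72, 64 bp.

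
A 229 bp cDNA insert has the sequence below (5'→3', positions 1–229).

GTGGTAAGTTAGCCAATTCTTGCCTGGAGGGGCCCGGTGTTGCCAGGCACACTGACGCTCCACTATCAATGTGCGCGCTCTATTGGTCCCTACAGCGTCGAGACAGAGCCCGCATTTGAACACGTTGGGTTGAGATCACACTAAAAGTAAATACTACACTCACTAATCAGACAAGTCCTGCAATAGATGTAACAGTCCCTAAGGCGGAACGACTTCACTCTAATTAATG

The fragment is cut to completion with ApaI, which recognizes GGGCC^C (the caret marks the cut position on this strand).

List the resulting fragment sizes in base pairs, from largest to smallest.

195, 34 bp

The ApaI site (GGGCCC) starts at position 30.
ApaI cuts after base 5 of each site (before the last base), so after position 34.
Linear molecule, 1 cut → 2 fragments:
  1–34 → 34 bp
  35–229 → 195 bp
Sorted largest to smallest: 195, 34 bp.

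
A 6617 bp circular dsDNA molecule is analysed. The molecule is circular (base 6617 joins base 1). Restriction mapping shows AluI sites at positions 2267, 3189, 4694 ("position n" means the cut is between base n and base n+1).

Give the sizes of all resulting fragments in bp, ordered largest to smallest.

4190, 1505, 922 bp

Circular molecule, 3 cuts → 3 fragments:
  3189 − 2267 = 922 bp
  4694 − 3189 = 1505 bp
  wrap: 6617 − 4694 + 2267 = 4190 bp
Sorted largest to smallest: 4190, 1505, 922 bp.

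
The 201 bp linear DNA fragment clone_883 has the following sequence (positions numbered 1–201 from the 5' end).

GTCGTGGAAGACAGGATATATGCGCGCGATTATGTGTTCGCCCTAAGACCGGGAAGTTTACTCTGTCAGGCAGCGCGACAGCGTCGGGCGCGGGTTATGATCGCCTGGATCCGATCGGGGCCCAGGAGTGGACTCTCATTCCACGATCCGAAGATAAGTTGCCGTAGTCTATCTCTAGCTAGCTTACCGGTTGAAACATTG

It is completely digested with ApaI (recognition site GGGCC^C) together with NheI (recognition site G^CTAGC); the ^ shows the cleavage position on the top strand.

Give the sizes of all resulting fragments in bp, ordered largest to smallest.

122, 56, 23 bp

The ApaI site (GGGCCC) starts at position 118.
ApaI cuts after base 5 of each site (before the last base), so after position 122.
The NheI site (GCTAGC) starts at position 178.
NheI cuts after the first base of each site, so after position 178.
Combined cut positions: 122, 178.
Linear molecule, 2 cuts → 3 fragments:
  1–122 → 122 bp
  123–178 → 56 bp
  179–201 → 23 bp
Sorted largest to smallest: 122, 56, 23 bp.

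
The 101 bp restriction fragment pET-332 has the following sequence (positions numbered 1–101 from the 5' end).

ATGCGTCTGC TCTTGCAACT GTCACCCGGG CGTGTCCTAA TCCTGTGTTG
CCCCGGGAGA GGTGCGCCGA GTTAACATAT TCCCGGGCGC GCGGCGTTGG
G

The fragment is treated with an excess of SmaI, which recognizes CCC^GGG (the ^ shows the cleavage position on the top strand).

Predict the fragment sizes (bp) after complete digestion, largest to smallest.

30, 27, 27, 17 bp

SmaI sites (CCCGGG) start at positions 25, 52, 82.
SmaI cuts after base 3 of each site, so after positions 27, 54, 84.
Linear molecule, 3 cuts → 4 fragments:
  1–27 → 27 bp
  28–54 → 27 bp
  55–84 → 30 bp
  85–101 → 17 bp
Sorted largest to smallest: 30, 27, 27, 17 bp.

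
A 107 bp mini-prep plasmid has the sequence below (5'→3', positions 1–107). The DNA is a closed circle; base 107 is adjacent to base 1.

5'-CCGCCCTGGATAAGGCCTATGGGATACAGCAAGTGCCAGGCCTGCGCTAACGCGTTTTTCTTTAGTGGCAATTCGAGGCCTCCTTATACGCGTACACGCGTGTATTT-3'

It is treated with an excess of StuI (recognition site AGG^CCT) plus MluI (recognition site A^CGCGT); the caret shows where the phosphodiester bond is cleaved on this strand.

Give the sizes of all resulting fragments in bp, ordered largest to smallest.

StuI sites (AGGCCT) start at positions 13, 38, 76.
StuI cuts after base 3 of each site, so after positions 15, 40, 78.
MluI sites (ACGCGT) start at positions 50, 88, 96.
MluI cuts after the first base of each site, so after positions 50, 88, 96.
Combined cut positions: 15, 40, 50, 78, 88, 96.
Circular molecule, 6 cuts → 6 fragments:
  16–40 → 25 bp
  41–50 → 10 bp
  51–78 → 28 bp
  79–88 → 10 bp
  89–96 → 8 bp
  97–107 then 1–15 → 11 + 15 = 26 bp
Sorted largest to smallest: 28, 26, 25, 10, 10, 8 bp.

28, 26, 25, 10, 10, 8 bp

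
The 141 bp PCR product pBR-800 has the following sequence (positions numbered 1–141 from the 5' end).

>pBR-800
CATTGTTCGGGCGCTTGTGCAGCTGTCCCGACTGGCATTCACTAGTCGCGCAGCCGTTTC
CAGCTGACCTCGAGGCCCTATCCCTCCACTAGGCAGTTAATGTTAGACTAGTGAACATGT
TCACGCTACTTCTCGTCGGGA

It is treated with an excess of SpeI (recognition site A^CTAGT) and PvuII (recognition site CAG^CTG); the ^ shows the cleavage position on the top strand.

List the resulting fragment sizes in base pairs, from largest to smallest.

SpeI sites (ACTAGT) start at positions 41, 107.
SpeI cuts after the first base of each site, so after positions 41, 107.
PvuII sites (CAGCTG) start at positions 20, 61.
PvuII cuts after base 3 of each site, so after positions 22, 63.
Combined cut positions: 22, 41, 63, 107.
Linear molecule, 4 cuts → 5 fragments:
  1–22 → 22 bp
  23–41 → 19 bp
  42–63 → 22 bp
  64–107 → 44 bp
  108–141 → 34 bp
Sorted largest to smallest: 44, 34, 22, 22, 19 bp.

44, 34, 22, 22, 19 bp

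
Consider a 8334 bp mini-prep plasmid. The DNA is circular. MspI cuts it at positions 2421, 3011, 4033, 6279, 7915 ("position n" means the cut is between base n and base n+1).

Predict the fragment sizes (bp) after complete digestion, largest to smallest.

2840, 2246, 1636, 1022, 590 bp

Circular molecule, 5 cuts → 5 fragments:
  3011 − 2421 = 590 bp
  4033 − 3011 = 1022 bp
  6279 − 4033 = 2246 bp
  7915 − 6279 = 1636 bp
  wrap: 8334 − 7915 + 2421 = 2840 bp
Sorted largest to smallest: 2840, 2246, 1636, 1022, 590 bp.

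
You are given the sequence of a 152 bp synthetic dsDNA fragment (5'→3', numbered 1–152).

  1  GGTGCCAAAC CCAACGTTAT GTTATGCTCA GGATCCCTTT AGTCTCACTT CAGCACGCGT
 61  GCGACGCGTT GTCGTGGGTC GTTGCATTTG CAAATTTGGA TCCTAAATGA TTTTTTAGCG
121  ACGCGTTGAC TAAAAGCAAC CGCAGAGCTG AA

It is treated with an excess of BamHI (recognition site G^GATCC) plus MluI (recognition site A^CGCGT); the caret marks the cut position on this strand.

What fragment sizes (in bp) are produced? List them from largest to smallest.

BamHI sites (GGATCC) start at positions 31, 98.
BamHI cuts after the first base of each site, so after positions 31, 98.
MluI sites (ACGCGT) start at positions 55, 64, 121.
MluI cuts after the first base of each site, so after positions 55, 64, 121.
Combined cut positions: 31, 55, 64, 98, 121.
Linear molecule, 5 cuts → 6 fragments:
  1–31 → 31 bp
  32–55 → 24 bp
  56–64 → 9 bp
  65–98 → 34 bp
  99–121 → 23 bp
  122–152 → 31 bp
Sorted largest to smallest: 34, 31, 31, 24, 23, 9 bp.

34, 31, 31, 24, 23, 9 bp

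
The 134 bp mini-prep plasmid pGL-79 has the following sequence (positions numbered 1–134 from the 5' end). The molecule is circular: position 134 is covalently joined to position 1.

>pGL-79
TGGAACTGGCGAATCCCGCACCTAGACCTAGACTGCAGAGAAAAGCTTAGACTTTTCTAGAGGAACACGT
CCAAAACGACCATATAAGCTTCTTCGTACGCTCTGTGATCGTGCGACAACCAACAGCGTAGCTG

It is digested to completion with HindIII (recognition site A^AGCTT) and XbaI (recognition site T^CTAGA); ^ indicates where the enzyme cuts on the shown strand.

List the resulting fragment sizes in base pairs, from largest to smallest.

91, 30, 13 bp

HindIII sites (AAGCTT) start at positions 43, 86.
HindIII cuts after the first base of each site, so after positions 43, 86.
The XbaI site (TCTAGA) starts at position 56.
XbaI cuts after the first base of each site, so after position 56.
Combined cut positions: 43, 56, 86.
Circular molecule, 3 cuts → 3 fragments:
  44–56 → 13 bp
  57–86 → 30 bp
  87–134 then 1–43 → 48 + 43 = 91 bp
Sorted largest to smallest: 91, 30, 13 bp.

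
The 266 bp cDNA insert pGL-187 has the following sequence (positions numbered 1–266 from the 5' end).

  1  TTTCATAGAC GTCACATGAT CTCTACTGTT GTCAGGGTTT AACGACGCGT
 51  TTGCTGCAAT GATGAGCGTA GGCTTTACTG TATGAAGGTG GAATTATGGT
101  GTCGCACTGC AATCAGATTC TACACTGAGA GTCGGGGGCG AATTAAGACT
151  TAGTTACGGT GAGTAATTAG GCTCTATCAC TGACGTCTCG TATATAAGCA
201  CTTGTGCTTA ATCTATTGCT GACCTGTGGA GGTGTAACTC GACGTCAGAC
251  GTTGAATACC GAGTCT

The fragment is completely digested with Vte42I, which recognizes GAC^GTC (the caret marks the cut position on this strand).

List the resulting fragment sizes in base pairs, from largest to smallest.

174, 59, 23, 10 bp

Vte42I sites (GACGTC) start at positions 8, 182, 241.
Vte42I cuts after base 3 of each site, so after positions 10, 184, 243.
Linear molecule, 3 cuts → 4 fragments:
  1–10 → 10 bp
  11–184 → 174 bp
  185–243 → 59 bp
  244–266 → 23 bp
Sorted largest to smallest: 174, 59, 23, 10 bp.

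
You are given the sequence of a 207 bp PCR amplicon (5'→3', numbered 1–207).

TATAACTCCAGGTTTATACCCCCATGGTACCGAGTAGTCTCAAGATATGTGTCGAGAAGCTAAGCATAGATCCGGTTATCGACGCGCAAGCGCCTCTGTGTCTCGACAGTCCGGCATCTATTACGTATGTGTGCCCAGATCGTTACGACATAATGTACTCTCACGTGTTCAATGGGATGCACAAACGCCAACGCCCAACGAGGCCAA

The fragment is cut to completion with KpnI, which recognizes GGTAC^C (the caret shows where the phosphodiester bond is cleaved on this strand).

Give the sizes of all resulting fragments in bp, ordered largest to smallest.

The KpnI site (GGTACC) starts at position 26.
KpnI cuts after base 5 of each site (before the last base), so after position 30.
Linear molecule, 1 cut → 2 fragments:
  1–30 → 30 bp
  31–207 → 177 bp
Sorted largest to smallest: 177, 30 bp.

177, 30 bp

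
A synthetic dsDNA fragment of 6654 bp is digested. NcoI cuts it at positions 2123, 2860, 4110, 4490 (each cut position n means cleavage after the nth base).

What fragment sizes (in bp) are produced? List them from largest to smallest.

Linear molecule, 4 cuts → 5 fragments:
  2123 − 0 = 2123 bp
  2860 − 2123 = 737 bp
  4110 − 2860 = 1250 bp
  4490 − 4110 = 380 bp
  6654 − 4490 = 2164 bp
Sorted largest to smallest: 2164, 2123, 1250, 737, 380 bp.

2164, 2123, 1250, 737, 380 bp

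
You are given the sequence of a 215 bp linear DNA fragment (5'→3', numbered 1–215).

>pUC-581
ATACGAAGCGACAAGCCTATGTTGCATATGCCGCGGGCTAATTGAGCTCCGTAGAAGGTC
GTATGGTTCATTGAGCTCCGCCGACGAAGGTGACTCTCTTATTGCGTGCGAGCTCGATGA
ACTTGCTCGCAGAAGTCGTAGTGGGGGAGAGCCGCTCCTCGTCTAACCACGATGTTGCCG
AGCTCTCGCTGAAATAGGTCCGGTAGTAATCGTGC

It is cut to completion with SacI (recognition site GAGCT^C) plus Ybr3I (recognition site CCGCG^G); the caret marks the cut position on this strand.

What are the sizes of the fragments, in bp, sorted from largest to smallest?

70, 37, 35, 31, 29, 13 bp

SacI sites (GAGCTC) start at positions 44, 73, 110, 180.
SacI cuts after base 5 of each site (before the last base), so after positions 48, 77, 114, 184.
The Ybr3I site (CCGCGG) starts at position 31.
Ybr3I cuts after base 5 of each site (before the last base), so after position 35.
Combined cut positions: 35, 48, 77, 114, 184.
Linear molecule, 5 cuts → 6 fragments:
  1–35 → 35 bp
  36–48 → 13 bp
  49–77 → 29 bp
  78–114 → 37 bp
  115–184 → 70 bp
  185–215 → 31 bp
Sorted largest to smallest: 70, 37, 35, 31, 29, 13 bp.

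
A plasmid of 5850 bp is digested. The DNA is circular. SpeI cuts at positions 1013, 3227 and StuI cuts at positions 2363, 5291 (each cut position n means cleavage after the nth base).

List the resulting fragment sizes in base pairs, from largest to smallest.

Combined cut positions (sorted): 1013, 2363, 3227, 5291.
Circular molecule, 4 cuts → 4 fragments:
  2363 − 1013 = 1350 bp
  3227 − 2363 = 864 bp
  5291 − 3227 = 2064 bp
  wrap: 5850 − 5291 + 1013 = 1572 bp
Sorted largest to smallest: 2064, 1572, 1350, 864 bp.

2064, 1572, 1350, 864 bp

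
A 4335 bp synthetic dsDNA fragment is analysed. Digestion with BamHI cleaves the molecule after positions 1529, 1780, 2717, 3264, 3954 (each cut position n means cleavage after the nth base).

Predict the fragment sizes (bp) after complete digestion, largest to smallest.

Linear molecule, 5 cuts → 6 fragments:
  1529 − 0 = 1529 bp
  1780 − 1529 = 251 bp
  2717 − 1780 = 937 bp
  3264 − 2717 = 547 bp
  3954 − 3264 = 690 bp
  4335 − 3954 = 381 bp
Sorted largest to smallest: 1529, 937, 690, 547, 381, 251 bp.

1529, 937, 690, 547, 381, 251 bp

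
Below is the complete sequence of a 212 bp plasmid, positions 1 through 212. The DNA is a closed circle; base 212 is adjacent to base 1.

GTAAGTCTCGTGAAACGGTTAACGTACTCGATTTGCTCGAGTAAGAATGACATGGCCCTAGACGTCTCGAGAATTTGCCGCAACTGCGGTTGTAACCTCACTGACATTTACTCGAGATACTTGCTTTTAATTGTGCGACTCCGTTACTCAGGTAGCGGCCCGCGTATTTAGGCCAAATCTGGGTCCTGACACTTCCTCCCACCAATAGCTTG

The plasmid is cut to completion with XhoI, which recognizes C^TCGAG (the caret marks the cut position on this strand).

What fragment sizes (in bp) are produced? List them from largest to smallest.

XhoI sites (CTCGAG) start at positions 36, 66, 111.
XhoI cuts after the first base of each site, so after positions 36, 66, 111.
Circular molecule, 3 cuts → 3 fragments:
  37–66 → 30 bp
  67–111 → 45 bp
  112–212 then 1–36 → 101 + 36 = 137 bp
Sorted largest to smallest: 137, 45, 30 bp.

137, 45, 30 bp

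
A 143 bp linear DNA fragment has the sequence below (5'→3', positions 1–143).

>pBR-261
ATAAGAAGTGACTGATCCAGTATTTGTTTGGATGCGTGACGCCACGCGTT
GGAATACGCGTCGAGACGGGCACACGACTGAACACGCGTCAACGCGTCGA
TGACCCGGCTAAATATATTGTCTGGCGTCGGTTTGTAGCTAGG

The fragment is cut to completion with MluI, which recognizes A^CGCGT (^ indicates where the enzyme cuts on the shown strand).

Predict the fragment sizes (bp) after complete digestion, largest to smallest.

MluI sites (ACGCGT) start at positions 44, 56, 84, 92.
MluI cuts after the first base of each site, so after positions 44, 56, 84, 92.
Linear molecule, 4 cuts → 5 fragments:
  1–44 → 44 bp
  45–56 → 12 bp
  57–84 → 28 bp
  85–92 → 8 bp
  93–143 → 51 bp
Sorted largest to smallest: 51, 44, 28, 12, 8 bp.

51, 44, 28, 12, 8 bp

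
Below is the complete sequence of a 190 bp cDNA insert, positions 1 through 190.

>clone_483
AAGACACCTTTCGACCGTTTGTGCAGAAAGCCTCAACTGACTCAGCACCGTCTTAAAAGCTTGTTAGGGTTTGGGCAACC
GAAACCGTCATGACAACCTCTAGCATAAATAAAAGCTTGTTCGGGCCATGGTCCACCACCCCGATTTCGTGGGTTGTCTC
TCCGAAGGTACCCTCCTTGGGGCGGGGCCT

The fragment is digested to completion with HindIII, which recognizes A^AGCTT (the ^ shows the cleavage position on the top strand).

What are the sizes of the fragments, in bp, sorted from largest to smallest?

77, 57, 56 bp

HindIII sites (AAGCTT) start at positions 57, 113.
HindIII cuts after the first base of each site, so after positions 57, 113.
Linear molecule, 2 cuts → 3 fragments:
  1–57 → 57 bp
  58–113 → 56 bp
  114–190 → 77 bp
Sorted largest to smallest: 77, 57, 56 bp.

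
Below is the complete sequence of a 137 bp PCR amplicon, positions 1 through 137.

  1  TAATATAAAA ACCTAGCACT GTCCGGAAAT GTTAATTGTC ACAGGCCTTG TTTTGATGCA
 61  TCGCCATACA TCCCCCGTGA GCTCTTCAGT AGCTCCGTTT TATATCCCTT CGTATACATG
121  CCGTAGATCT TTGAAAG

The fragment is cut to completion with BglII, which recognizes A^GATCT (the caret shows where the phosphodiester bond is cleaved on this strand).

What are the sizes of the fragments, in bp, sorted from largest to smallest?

125, 12 bp

The BglII site (AGATCT) starts at position 125.
BglII cuts after the first base of each site, so after position 125.
Linear molecule, 1 cut → 2 fragments:
  1–125 → 125 bp
  126–137 → 12 bp
Sorted largest to smallest: 125, 12 bp.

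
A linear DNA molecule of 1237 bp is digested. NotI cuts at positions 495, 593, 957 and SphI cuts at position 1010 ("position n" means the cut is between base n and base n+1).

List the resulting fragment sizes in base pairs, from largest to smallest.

495, 364, 227, 98, 53 bp

Combined cut positions (sorted): 495, 593, 957, 1010.
Linear molecule, 4 cuts → 5 fragments:
  495 − 0 = 495 bp
  593 − 495 = 98 bp
  957 − 593 = 364 bp
  1010 − 957 = 53 bp
  1237 − 1010 = 227 bp
Sorted largest to smallest: 495, 364, 227, 98, 53 bp.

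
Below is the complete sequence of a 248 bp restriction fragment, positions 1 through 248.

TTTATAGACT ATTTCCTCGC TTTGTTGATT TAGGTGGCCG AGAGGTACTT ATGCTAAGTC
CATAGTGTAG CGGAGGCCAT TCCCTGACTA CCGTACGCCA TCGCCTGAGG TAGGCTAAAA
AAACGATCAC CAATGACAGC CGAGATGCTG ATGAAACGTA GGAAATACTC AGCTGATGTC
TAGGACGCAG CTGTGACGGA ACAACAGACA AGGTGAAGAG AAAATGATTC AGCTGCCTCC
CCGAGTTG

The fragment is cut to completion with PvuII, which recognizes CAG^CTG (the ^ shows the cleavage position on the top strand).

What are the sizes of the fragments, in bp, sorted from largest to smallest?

172, 42, 18, 16 bp

PvuII sites (CAGCTG) start at positions 170, 188, 230.
PvuII cuts after base 3 of each site, so after positions 172, 190, 232.
Linear molecule, 3 cuts → 4 fragments:
  1–172 → 172 bp
  173–190 → 18 bp
  191–232 → 42 bp
  233–248 → 16 bp
Sorted largest to smallest: 172, 42, 18, 16 bp.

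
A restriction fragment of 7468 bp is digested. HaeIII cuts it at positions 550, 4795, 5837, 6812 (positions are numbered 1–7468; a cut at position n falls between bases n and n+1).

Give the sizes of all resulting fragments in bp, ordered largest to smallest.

4245, 1042, 975, 656, 550 bp

Linear molecule, 4 cuts → 5 fragments:
  550 − 0 = 550 bp
  4795 − 550 = 4245 bp
  5837 − 4795 = 1042 bp
  6812 − 5837 = 975 bp
  7468 − 6812 = 656 bp
Sorted largest to smallest: 4245, 1042, 975, 656, 550 bp.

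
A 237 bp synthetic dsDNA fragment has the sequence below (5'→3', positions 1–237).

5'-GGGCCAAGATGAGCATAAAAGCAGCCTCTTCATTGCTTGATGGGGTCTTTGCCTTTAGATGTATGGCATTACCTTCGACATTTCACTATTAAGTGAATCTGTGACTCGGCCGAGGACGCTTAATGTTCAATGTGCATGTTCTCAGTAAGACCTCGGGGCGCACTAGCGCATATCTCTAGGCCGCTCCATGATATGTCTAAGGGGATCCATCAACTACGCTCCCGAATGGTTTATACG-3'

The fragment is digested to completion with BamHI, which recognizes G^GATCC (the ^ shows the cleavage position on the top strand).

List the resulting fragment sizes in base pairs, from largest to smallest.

203, 34 bp

The BamHI site (GGATCC) starts at position 203.
BamHI cuts after the first base of each site, so after position 203.
Linear molecule, 1 cut → 2 fragments:
  1–203 → 203 bp
  204–237 → 34 bp
Sorted largest to smallest: 203, 34 bp.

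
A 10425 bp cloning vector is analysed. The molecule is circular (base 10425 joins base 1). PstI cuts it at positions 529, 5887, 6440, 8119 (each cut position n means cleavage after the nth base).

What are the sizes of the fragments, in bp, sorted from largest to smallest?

Circular molecule, 4 cuts → 4 fragments:
  5887 − 529 = 5358 bp
  6440 − 5887 = 553 bp
  8119 − 6440 = 1679 bp
  wrap: 10425 − 8119 + 529 = 2835 bp
Sorted largest to smallest: 5358, 2835, 1679, 553 bp.

5358, 2835, 1679, 553 bp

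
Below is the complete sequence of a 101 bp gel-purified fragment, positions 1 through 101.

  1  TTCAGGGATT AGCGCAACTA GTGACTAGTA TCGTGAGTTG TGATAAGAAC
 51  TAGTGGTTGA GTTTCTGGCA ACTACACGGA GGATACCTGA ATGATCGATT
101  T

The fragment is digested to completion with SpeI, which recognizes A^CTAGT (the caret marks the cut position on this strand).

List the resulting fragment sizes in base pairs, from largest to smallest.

SpeI sites (ACTAGT) start at positions 17, 24, 49.
SpeI cuts after the first base of each site, so after positions 17, 24, 49.
Linear molecule, 3 cuts → 4 fragments:
  1–17 → 17 bp
  18–24 → 7 bp
  25–49 → 25 bp
  50–101 → 52 bp
Sorted largest to smallest: 52, 25, 17, 7 bp.

52, 25, 17, 7 bp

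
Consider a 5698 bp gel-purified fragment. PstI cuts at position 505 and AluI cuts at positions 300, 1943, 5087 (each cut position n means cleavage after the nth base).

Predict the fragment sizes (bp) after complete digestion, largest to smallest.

Combined cut positions (sorted): 300, 505, 1943, 5087.
Linear molecule, 4 cuts → 5 fragments:
  300 − 0 = 300 bp
  505 − 300 = 205 bp
  1943 − 505 = 1438 bp
  5087 − 1943 = 3144 bp
  5698 − 5087 = 611 bp
Sorted largest to smallest: 3144, 1438, 611, 300, 205 bp.

3144, 1438, 611, 300, 205 bp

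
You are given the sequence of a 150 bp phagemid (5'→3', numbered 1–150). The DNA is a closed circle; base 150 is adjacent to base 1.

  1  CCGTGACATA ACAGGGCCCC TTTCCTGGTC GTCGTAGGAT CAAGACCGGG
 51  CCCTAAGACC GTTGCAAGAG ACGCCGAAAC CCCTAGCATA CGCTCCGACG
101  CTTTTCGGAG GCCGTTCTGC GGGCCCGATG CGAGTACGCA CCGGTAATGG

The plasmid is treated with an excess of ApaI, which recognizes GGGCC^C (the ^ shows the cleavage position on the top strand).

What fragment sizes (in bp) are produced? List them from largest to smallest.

ApaI sites (GGGCCC) start at positions 14, 48, 121.
ApaI cuts after base 5 of each site (before the last base), so after positions 18, 52, 125.
Circular molecule, 3 cuts → 3 fragments:
  19–52 → 34 bp
  53–125 → 73 bp
  126–150 then 1–18 → 25 + 18 = 43 bp
Sorted largest to smallest: 73, 43, 34 bp.

73, 43, 34 bp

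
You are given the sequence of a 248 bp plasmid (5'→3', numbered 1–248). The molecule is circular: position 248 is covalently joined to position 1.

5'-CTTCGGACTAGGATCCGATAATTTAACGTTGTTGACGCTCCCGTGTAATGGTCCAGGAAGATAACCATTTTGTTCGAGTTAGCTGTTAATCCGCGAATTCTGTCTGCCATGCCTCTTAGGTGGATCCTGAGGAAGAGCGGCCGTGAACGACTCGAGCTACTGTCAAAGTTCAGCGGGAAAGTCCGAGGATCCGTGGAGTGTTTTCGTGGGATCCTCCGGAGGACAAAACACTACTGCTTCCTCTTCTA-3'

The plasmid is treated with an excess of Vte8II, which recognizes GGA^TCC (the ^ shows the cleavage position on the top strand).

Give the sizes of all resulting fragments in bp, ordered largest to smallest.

111, 65, 50, 22 bp

Vte8II sites (GGATCC) start at positions 11, 122, 187, 209.
Vte8II cuts after base 3 of each site, so after positions 13, 124, 189, 211.
Circular molecule, 4 cuts → 4 fragments:
  14–124 → 111 bp
  125–189 → 65 bp
  190–211 → 22 bp
  212–248 then 1–13 → 37 + 13 = 50 bp
Sorted largest to smallest: 111, 65, 50, 22 bp.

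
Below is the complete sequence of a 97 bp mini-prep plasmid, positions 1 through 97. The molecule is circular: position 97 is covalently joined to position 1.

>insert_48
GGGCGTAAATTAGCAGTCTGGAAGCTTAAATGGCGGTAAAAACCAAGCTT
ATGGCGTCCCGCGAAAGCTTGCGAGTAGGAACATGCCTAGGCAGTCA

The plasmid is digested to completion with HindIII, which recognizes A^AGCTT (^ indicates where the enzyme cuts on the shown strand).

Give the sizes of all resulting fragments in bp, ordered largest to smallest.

54, 23, 20 bp

HindIII sites (AAGCTT) start at positions 22, 45, 65.
HindIII cuts after the first base of each site, so after positions 22, 45, 65.
Circular molecule, 3 cuts → 3 fragments:
  23–45 → 23 bp
  46–65 → 20 bp
  66–97 then 1–22 → 32 + 22 = 54 bp
Sorted largest to smallest: 54, 23, 20 bp.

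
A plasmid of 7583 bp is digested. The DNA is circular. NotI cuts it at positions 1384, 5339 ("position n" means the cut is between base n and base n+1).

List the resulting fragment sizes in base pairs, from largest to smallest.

3955, 3628 bp

Circular molecule, 2 cuts → 2 fragments:
  5339 − 1384 = 3955 bp
  wrap: 7583 − 5339 + 1384 = 3628 bp
Sorted largest to smallest: 3955, 3628 bp.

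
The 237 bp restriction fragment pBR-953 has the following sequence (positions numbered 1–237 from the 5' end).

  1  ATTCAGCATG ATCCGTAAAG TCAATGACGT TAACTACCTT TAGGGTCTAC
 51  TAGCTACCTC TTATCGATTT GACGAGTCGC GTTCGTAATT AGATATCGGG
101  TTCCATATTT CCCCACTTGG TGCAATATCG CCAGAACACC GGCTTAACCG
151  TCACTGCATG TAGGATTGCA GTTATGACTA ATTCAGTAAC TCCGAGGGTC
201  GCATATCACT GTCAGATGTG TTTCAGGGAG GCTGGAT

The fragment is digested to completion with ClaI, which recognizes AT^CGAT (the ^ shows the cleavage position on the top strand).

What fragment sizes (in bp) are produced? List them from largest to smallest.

173, 64 bp

The ClaI site (ATCGAT) starts at position 63.
ClaI cuts after base 2 of each site, so after position 64.
Linear molecule, 1 cut → 2 fragments:
  1–64 → 64 bp
  65–237 → 173 bp
Sorted largest to smallest: 173, 64 bp.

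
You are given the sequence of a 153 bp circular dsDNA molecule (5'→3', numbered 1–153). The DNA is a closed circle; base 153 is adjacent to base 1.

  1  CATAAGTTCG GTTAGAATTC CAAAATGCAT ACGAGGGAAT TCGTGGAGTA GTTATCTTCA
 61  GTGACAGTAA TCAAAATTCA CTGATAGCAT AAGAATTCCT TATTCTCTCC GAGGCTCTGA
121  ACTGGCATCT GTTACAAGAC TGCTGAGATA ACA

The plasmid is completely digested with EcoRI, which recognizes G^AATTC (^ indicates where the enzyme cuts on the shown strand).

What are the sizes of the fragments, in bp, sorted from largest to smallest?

75, 56, 22 bp

EcoRI sites (GAATTC) start at positions 15, 37, 93.
EcoRI cuts after the first base of each site, so after positions 15, 37, 93.
Circular molecule, 3 cuts → 3 fragments:
  16–37 → 22 bp
  38–93 → 56 bp
  94–153 then 1–15 → 60 + 15 = 75 bp
Sorted largest to smallest: 75, 56, 22 bp.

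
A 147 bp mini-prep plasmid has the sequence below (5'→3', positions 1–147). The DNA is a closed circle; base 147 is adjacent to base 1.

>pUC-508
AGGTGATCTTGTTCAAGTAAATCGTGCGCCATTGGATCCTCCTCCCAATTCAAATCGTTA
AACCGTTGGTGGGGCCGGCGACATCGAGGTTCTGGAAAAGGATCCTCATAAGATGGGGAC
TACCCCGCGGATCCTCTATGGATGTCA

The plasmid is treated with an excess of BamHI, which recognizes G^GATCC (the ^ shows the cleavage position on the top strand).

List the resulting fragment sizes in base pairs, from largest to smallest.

66, 52, 29 bp

BamHI sites (GGATCC) start at positions 34, 100, 129.
BamHI cuts after the first base of each site, so after positions 34, 100, 129.
Circular molecule, 3 cuts → 3 fragments:
  35–100 → 66 bp
  101–129 → 29 bp
  130–147 then 1–34 → 18 + 34 = 52 bp
Sorted largest to smallest: 66, 52, 29 bp.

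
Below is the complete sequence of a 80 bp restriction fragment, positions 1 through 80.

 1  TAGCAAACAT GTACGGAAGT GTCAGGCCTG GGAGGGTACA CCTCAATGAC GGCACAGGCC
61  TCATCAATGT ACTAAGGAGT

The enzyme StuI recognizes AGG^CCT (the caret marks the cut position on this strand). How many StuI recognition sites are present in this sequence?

2

AGGCCT occurs starting at positions 24, 56.
StuI cuts at 2 sites.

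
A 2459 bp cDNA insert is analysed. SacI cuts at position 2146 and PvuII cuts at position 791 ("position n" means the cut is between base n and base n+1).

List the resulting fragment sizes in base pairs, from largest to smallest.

1355, 791, 313 bp

Combined cut positions (sorted): 791, 2146.
Linear molecule, 2 cuts → 3 fragments:
  791 − 0 = 791 bp
  2146 − 791 = 1355 bp
  2459 − 2146 = 313 bp
Sorted largest to smallest: 1355, 791, 313 bp.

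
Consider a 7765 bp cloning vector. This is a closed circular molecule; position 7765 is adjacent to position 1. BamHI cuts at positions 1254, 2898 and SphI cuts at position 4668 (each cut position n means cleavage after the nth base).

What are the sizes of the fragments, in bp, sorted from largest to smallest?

4351, 1770, 1644 bp

Combined cut positions (sorted): 1254, 2898, 4668.
Circular molecule, 3 cuts → 3 fragments:
  2898 − 1254 = 1644 bp
  4668 − 2898 = 1770 bp
  wrap: 7765 − 4668 + 1254 = 4351 bp
Sorted largest to smallest: 4351, 1770, 1644 bp.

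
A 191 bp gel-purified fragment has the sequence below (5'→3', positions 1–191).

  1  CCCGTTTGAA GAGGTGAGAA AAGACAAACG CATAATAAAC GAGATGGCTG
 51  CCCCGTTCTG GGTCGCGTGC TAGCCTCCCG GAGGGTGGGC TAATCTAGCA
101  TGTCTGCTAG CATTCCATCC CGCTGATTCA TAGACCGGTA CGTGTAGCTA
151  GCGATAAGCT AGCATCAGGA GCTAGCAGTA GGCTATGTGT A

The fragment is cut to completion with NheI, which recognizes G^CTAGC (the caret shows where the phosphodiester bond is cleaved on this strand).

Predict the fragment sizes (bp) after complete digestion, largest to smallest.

69, 41, 37, 20, 13, 11 bp

NheI sites (GCTAGC) start at positions 69, 106, 147, 158, 171.
NheI cuts after the first base of each site, so after positions 69, 106, 147, 158, 171.
Linear molecule, 5 cuts → 6 fragments:
  1–69 → 69 bp
  70–106 → 37 bp
  107–147 → 41 bp
  148–158 → 11 bp
  159–171 → 13 bp
  172–191 → 20 bp
Sorted largest to smallest: 69, 41, 37, 20, 13, 11 bp.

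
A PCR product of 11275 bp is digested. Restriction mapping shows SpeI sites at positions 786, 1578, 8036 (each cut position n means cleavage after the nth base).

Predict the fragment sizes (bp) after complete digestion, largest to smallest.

6458, 3239, 792, 786 bp

Linear molecule, 3 cuts → 4 fragments:
  786 − 0 = 786 bp
  1578 − 786 = 792 bp
  8036 − 1578 = 6458 bp
  11275 − 8036 = 3239 bp
Sorted largest to smallest: 6458, 3239, 792, 786 bp.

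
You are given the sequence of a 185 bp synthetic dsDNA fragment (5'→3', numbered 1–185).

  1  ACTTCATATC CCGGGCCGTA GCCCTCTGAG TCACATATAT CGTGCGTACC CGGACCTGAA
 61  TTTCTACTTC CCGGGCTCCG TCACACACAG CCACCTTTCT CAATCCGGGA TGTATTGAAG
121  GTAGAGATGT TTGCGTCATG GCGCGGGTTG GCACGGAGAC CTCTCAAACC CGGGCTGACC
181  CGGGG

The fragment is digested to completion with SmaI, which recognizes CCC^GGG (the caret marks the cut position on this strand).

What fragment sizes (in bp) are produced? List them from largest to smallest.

SmaI sites (CCCGGG) start at positions 10, 70, 169, 179.
SmaI cuts after base 3 of each site, so after positions 12, 72, 171, 181.
Linear molecule, 4 cuts → 5 fragments:
  1–12 → 12 bp
  13–72 → 60 bp
  73–171 → 99 bp
  172–181 → 10 bp
  182–185 → 4 bp
Sorted largest to smallest: 99, 60, 12, 10, 4 bp.

99, 60, 12, 10, 4 bp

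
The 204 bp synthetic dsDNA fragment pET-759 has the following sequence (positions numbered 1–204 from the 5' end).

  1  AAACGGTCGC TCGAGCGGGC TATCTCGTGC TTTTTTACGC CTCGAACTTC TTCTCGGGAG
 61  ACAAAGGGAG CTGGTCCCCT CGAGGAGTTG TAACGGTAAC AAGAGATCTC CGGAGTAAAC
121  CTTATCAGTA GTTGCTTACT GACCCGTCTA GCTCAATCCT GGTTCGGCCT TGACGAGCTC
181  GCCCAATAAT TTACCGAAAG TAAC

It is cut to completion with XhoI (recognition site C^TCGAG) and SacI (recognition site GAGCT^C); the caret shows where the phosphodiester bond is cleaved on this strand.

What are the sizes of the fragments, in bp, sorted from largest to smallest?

100, 69, 25, 10 bp

XhoI sites (CTCGAG) start at positions 10, 79.
XhoI cuts after the first base of each site, so after positions 10, 79.
The SacI site (GAGCTC) starts at position 175.
SacI cuts after base 5 of each site (before the last base), so after position 179.
Combined cut positions: 10, 79, 179.
Linear molecule, 3 cuts → 4 fragments:
  1–10 → 10 bp
  11–79 → 69 bp
  80–179 → 100 bp
  180–204 → 25 bp
Sorted largest to smallest: 100, 69, 25, 10 bp.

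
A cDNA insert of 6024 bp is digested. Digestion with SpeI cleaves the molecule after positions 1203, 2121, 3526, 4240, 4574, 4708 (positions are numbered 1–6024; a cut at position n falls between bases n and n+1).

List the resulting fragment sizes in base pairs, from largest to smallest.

Linear molecule, 6 cuts → 7 fragments:
  1203 − 0 = 1203 bp
  2121 − 1203 = 918 bp
  3526 − 2121 = 1405 bp
  4240 − 3526 = 714 bp
  4574 − 4240 = 334 bp
  4708 − 4574 = 134 bp
  6024 − 4708 = 1316 bp
Sorted largest to smallest: 1405, 1316, 1203, 918, 714, 334, 134 bp.

1405, 1316, 1203, 918, 714, 334, 134 bp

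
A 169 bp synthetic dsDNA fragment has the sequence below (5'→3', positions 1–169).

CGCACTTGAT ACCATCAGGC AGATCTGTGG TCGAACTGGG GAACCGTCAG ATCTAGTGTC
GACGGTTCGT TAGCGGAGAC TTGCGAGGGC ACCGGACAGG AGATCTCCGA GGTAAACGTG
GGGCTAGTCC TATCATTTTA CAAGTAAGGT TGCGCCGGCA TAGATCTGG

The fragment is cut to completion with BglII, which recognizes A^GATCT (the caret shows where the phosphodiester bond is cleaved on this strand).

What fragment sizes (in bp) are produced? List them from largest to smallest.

61, 52, 28, 21, 7 bp

BglII sites (AGATCT) start at positions 21, 49, 101, 162.
BglII cuts after the first base of each site, so after positions 21, 49, 101, 162.
Linear molecule, 4 cuts → 5 fragments:
  1–21 → 21 bp
  22–49 → 28 bp
  50–101 → 52 bp
  102–162 → 61 bp
  163–169 → 7 bp
Sorted largest to smallest: 61, 52, 28, 21, 7 bp.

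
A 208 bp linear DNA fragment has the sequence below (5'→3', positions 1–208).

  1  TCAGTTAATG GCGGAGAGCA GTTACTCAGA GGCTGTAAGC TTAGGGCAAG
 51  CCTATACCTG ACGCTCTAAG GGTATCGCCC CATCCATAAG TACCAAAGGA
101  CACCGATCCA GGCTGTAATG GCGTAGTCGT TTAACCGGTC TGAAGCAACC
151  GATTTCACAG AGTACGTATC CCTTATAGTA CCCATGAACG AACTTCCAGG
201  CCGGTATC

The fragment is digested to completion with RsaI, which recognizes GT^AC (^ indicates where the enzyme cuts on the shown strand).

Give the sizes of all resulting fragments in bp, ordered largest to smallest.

RsaI sites (GTAC) start at positions 90, 162, 178.
RsaI cuts after base 2 of each site, so after positions 91, 163, 179.
Linear molecule, 3 cuts → 4 fragments:
  1–91 → 91 bp
  92–163 → 72 bp
  164–179 → 16 bp
  180–208 → 29 bp
Sorted largest to smallest: 91, 72, 29, 16 bp.

91, 72, 29, 16 bp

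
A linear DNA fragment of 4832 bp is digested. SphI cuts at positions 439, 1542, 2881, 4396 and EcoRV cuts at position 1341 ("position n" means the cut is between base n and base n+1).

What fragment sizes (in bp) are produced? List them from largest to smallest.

1515, 1339, 902, 439, 436, 201 bp

Combined cut positions (sorted): 439, 1341, 1542, 2881, 4396.
Linear molecule, 5 cuts → 6 fragments:
  439 − 0 = 439 bp
  1341 − 439 = 902 bp
  1542 − 1341 = 201 bp
  2881 − 1542 = 1339 bp
  4396 − 2881 = 1515 bp
  4832 − 4396 = 436 bp
Sorted largest to smallest: 1515, 1339, 902, 439, 436, 201 bp.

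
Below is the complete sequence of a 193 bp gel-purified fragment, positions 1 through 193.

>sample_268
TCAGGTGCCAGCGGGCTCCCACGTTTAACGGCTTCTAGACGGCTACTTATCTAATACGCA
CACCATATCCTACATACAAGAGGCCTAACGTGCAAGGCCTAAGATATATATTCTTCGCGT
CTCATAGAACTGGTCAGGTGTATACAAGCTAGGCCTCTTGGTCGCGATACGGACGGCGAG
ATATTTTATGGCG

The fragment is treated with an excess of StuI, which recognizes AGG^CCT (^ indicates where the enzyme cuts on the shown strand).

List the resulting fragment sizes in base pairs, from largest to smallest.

StuI sites (AGGCCT) start at positions 81, 95, 151.
StuI cuts after base 3 of each site, so after positions 83, 97, 153.
Linear molecule, 3 cuts → 4 fragments:
  1–83 → 83 bp
  84–97 → 14 bp
  98–153 → 56 bp
  154–193 → 40 bp
Sorted largest to smallest: 83, 56, 40, 14 bp.

83, 56, 40, 14 bp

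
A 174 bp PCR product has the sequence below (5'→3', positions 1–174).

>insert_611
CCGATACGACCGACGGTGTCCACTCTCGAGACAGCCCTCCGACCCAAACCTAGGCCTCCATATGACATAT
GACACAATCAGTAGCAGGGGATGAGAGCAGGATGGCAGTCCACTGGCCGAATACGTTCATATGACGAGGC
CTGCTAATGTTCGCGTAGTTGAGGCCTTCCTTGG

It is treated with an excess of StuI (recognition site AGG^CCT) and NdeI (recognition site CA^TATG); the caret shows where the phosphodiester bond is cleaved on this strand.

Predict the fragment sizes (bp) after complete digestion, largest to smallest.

62, 54, 25, 10, 10, 7, 6 bp

StuI sites (AGGCCT) start at positions 52, 137, 162.
StuI cuts after base 3 of each site, so after positions 54, 139, 164.
NdeI sites (CATATG) start at positions 59, 66, 128.
NdeI cuts after base 2 of each site, so after positions 60, 67, 129.
Combined cut positions: 54, 60, 67, 129, 139, 164.
Linear molecule, 6 cuts → 7 fragments:
  1–54 → 54 bp
  55–60 → 6 bp
  61–67 → 7 bp
  68–129 → 62 bp
  130–139 → 10 bp
  140–164 → 25 bp
  165–174 → 10 bp
Sorted largest to smallest: 62, 54, 25, 10, 10, 7, 6 bp.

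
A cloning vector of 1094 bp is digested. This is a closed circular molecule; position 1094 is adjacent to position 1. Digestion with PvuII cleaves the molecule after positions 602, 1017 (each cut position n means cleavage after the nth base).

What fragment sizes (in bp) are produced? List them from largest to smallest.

Circular molecule, 2 cuts → 2 fragments:
  1017 − 602 = 415 bp
  wrap: 1094 − 1017 + 602 = 679 bp
Sorted largest to smallest: 679, 415 bp.

679, 415 bp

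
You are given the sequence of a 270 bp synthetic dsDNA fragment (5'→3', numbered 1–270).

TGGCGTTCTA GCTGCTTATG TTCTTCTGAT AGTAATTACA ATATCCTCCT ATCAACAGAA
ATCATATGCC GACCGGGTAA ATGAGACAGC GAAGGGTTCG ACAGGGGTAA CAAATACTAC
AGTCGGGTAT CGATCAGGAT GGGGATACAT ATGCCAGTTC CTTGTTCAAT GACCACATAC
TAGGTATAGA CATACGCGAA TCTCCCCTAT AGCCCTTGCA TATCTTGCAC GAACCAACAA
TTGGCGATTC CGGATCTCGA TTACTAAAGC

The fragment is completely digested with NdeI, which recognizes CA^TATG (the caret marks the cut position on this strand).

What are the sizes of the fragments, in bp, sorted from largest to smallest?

121, 85, 64 bp

NdeI sites (CATATG) start at positions 63, 148.
NdeI cuts after base 2 of each site, so after positions 64, 149.
Linear molecule, 2 cuts → 3 fragments:
  1–64 → 64 bp
  65–149 → 85 bp
  150–270 → 121 bp
Sorted largest to smallest: 121, 85, 64 bp.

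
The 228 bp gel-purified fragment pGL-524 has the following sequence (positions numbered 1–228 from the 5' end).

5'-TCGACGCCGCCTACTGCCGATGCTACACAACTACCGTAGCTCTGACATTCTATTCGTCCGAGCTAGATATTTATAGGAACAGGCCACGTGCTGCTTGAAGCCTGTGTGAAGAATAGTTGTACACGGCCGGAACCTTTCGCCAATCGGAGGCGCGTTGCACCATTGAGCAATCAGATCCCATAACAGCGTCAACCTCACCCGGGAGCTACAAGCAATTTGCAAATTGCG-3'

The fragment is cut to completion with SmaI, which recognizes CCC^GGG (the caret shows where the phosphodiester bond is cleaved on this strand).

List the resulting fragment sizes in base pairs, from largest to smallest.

200, 28 bp

The SmaI site (CCCGGG) starts at position 198.
SmaI cuts after base 3 of each site, so after position 200.
Linear molecule, 1 cut → 2 fragments:
  1–200 → 200 bp
  201–228 → 28 bp
Sorted largest to smallest: 200, 28 bp.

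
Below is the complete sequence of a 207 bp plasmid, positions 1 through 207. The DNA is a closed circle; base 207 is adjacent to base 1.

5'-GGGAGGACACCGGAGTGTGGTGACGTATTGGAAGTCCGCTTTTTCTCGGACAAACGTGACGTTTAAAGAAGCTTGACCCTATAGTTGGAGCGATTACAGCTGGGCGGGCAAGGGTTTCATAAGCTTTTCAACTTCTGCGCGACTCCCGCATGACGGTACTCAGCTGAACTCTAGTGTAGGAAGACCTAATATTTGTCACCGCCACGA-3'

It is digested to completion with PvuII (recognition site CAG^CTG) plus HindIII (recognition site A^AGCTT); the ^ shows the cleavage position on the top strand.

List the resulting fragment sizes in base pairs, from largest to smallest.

PvuII sites (CAGCTG) start at positions 97, 161.
PvuII cuts after base 3 of each site, so after positions 99, 163.
HindIII sites (AAGCTT) start at positions 69, 121.
HindIII cuts after the first base of each site, so after positions 69, 121.
Combined cut positions: 69, 99, 121, 163.
Circular molecule, 4 cuts → 4 fragments:
  70–99 → 30 bp
  100–121 → 22 bp
  122–163 → 42 bp
  164–207 then 1–69 → 44 + 69 = 113 bp
Sorted largest to smallest: 113, 42, 30, 22 bp.

113, 42, 30, 22 bp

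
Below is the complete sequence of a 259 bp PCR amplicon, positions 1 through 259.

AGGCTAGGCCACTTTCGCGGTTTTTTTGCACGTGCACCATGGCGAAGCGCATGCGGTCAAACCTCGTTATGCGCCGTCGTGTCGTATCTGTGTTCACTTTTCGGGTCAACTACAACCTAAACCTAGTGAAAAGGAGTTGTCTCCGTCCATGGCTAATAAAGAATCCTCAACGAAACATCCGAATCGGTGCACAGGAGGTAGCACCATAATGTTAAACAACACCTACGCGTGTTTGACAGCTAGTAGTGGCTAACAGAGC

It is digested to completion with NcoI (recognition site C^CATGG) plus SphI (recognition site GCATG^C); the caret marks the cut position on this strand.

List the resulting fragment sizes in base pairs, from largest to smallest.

112, 94, 37, 16 bp

NcoI sites (CCATGG) start at positions 37, 147.
NcoI cuts after the first base of each site, so after positions 37, 147.
The SphI site (GCATGC) starts at position 49.
SphI cuts after base 5 of each site (before the last base), so after position 53.
Combined cut positions: 37, 53, 147.
Linear molecule, 3 cuts → 4 fragments:
  1–37 → 37 bp
  38–53 → 16 bp
  54–147 → 94 bp
  148–259 → 112 bp
Sorted largest to smallest: 112, 94, 37, 16 bp.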